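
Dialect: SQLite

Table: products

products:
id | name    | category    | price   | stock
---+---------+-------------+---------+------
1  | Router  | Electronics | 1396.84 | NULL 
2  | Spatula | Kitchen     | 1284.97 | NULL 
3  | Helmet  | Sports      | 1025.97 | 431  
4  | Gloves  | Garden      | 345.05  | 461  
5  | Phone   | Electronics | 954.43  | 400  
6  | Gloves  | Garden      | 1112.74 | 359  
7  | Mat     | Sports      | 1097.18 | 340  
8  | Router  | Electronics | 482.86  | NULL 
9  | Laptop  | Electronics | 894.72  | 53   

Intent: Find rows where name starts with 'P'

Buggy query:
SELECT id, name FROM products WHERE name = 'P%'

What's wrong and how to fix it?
Bug: '=' compares the literal string including the % character; pattern matching needs LIKE

Fix: Use LIKE for wildcard pattern matching

Corrected query:
SELECT id, name FROM products WHERE name LIKE 'P%'

Result:
id | name 
---+------
5  | Phone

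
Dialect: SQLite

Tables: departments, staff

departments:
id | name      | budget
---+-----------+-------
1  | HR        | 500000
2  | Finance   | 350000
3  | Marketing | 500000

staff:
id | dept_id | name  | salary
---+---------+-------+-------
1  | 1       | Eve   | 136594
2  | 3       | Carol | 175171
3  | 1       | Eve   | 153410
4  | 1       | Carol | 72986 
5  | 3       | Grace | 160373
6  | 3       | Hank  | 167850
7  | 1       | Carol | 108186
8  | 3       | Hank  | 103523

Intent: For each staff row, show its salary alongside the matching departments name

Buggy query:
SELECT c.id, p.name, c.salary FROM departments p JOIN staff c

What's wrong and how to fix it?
Bug: JOIN with no ON clause produces a cartesian product; every staff row pairs with every departments row

Fix: Add ON c.dept_id = p.id to the JOIN

Corrected query:
SELECT c.id, p.name, c.salary FROM departments p JOIN staff c ON c.dept_id = p.id

Result:
id | name      | salary
---+-----------+-------
1  | HR        | 136594
2  | Marketing | 175171
3  | HR        | 153410
4  | HR        | 72986 
5  | Marketing | 160373
6  | Marketing | 167850
7  | HR        | 108186
8  | Marketing | 103523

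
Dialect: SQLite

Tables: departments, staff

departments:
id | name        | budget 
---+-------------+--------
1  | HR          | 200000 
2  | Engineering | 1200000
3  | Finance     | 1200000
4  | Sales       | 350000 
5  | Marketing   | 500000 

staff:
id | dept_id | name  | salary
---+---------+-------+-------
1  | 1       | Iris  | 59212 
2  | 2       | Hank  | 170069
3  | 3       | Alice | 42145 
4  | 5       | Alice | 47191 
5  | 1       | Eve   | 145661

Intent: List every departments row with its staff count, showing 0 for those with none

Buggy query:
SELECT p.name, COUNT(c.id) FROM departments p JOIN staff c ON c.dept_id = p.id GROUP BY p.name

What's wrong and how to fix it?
Bug: An inner join excludes parents with zero children

Fix: Switch to LEFT JOIN to retain unmatched parent rows

Corrected query:
SELECT p.name, COUNT(c.id) FROM departments p LEFT JOIN staff c ON c.dept_id = p.id GROUP BY p.name

Result:
name        | COUNT(c.id)
------------+------------
Engineering | 1          
Finance     | 1          
HR          | 2          
Marketing   | 1          
Sales       | 0          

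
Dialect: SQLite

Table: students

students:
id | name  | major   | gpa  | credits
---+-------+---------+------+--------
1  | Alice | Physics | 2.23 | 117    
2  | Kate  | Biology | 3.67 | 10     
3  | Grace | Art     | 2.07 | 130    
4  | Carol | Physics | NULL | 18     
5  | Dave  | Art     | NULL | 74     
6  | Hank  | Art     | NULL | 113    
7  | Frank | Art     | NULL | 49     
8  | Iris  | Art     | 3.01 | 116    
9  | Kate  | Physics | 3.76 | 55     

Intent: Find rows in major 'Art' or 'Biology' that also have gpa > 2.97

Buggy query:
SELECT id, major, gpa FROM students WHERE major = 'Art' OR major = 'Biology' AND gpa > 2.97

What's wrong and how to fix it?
Bug: Without parentheses, AND is evaluated before OR, so the gpa filter only applies to the 'Biology' branch

Fix: Add parentheses around the OR so the AND applies to both alternatives

Corrected query:
SELECT id, major, gpa FROM students WHERE (major = 'Art' OR major = 'Biology') AND gpa > 2.97

Result:
id | major   | gpa 
---+---------+-----
2  | Biology | 3.67
8  | Art     | 3.01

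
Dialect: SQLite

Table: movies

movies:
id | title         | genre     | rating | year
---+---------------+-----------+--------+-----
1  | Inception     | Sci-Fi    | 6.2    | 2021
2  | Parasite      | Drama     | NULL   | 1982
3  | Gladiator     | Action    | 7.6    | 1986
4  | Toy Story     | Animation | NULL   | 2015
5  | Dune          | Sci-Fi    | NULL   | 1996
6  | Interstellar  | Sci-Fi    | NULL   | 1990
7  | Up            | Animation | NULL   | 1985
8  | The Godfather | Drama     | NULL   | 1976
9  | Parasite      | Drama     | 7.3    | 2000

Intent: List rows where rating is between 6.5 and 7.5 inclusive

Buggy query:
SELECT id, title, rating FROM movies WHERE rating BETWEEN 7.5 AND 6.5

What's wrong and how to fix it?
Bug: The bounds are reversed; BETWEEN a AND b requires a <= b to match anything

Fix: Write BETWEEN 6.5 AND 7.5

Corrected query:
SELECT id, title, rating FROM movies WHERE rating BETWEEN 6.5 AND 7.5

Result:
id | title    | rating
---+----------+-------
9  | Parasite | 7.3   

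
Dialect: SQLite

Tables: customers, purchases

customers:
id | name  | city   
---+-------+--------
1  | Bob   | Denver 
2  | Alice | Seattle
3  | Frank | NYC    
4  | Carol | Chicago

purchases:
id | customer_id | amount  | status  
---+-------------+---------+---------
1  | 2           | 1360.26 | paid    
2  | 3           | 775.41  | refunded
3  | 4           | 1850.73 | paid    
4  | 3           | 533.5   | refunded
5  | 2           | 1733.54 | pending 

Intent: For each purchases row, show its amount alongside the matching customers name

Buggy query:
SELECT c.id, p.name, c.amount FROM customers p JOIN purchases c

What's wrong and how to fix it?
Bug: JOIN with no ON clause produces a cartesian product; every purchases row pairs with every customers row

Fix: Add ON c.customer_id = p.id to the JOIN

Corrected query:
SELECT c.id, p.name, c.amount FROM customers p JOIN purchases c ON c.customer_id = p.id

Result:
id | name  | amount 
---+-------+--------
1  | Alice | 1360.26
2  | Frank | 775.41 
3  | Carol | 1850.73
4  | Frank | 533.5  
5  | Alice | 1733.54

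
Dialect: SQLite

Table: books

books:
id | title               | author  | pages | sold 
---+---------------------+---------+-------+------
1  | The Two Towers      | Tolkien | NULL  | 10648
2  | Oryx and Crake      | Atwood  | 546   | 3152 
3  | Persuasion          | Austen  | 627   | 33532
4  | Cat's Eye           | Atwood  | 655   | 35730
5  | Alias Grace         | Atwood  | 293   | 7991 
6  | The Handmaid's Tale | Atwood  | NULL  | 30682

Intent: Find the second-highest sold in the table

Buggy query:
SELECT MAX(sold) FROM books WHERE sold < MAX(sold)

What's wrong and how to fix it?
Bug: MAX(sold) on the right of the comparison is an aggregate-in-WHERE error

Fix: Compute the overall MAX in a subquery, then take MAX of rows below it

Corrected query:
SELECT MAX(sold) FROM books WHERE sold < (SELECT MAX(sold) FROM books)

Result:
MAX(sold)
---------
33532    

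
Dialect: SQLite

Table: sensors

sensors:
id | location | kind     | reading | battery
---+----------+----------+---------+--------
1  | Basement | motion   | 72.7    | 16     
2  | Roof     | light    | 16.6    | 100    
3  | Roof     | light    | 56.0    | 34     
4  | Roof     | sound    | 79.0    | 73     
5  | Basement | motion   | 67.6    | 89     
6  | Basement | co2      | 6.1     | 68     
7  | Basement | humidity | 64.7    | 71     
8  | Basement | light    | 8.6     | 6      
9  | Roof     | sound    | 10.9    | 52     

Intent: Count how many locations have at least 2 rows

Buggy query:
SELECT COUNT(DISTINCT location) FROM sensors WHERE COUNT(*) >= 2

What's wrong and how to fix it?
Bug: WHERE filters individual rows, not groups, so a group-level COUNT is invalid there

Fix: Use a subquery that GROUPs and filters with HAVING, then count its rows

Corrected query:
SELECT COUNT(*) FROM (SELECT location FROM sensors GROUP BY location HAVING COUNT(*) >= 2)

Result:
COUNT(*)
--------
2       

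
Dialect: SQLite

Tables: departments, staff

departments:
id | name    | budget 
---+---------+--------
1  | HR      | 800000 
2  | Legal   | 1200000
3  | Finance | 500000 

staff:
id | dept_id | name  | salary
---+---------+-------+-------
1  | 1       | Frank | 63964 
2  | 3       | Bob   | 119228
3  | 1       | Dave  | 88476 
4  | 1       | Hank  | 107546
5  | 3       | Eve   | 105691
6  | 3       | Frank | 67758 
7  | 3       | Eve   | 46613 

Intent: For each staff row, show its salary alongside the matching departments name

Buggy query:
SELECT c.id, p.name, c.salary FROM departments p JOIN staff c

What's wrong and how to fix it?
Bug: Missing join condition: each staff row is matched to all departments rows instead of just its own

Fix: Specify the join condition linking the foreign key to the parent id

Corrected query:
SELECT c.id, p.name, c.salary FROM departments p JOIN staff c ON c.dept_id = p.id

Result:
id | name    | salary
---+---------+-------
1  | HR      | 63964 
2  | Finance | 119228
3  | HR      | 88476 
4  | HR      | 107546
5  | Finance | 105691
6  | Finance | 67758 
7  | Finance | 46613 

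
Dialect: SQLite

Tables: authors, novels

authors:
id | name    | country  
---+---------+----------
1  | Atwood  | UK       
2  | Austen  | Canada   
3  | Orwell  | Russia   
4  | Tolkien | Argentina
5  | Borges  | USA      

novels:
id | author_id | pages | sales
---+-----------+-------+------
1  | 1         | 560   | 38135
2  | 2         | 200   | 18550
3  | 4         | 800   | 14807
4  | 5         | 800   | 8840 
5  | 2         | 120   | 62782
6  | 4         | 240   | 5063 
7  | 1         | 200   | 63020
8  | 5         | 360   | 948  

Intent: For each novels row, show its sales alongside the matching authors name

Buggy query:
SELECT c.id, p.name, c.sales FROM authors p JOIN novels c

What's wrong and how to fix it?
Bug: JOIN with no ON clause produces a cartesian product; every novels row pairs with every authors row

Fix: Specify the join condition linking the foreign key to the parent id

Corrected query:
SELECT c.id, p.name, c.sales FROM authors p JOIN novels c ON c.author_id = p.id

Result:
id | name    | sales
---+---------+------
1  | Atwood  | 38135
2  | Austen  | 18550
3  | Tolkien | 14807
4  | Borges  | 8840 
5  | Austen  | 62782
6  | Tolkien | 5063 
7  | Atwood  | 63020
8  | Borges  | 948  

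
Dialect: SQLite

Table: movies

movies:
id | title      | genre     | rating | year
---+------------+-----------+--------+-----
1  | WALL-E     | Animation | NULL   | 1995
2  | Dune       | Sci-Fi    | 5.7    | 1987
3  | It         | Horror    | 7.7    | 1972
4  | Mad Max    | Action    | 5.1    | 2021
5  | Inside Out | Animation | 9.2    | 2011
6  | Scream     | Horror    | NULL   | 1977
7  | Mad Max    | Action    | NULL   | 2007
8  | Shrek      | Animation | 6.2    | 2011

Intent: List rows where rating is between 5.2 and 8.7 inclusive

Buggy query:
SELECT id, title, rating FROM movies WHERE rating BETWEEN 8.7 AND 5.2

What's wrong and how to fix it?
Bug: BETWEEN expects the lower bound first; with 8.7 AND 5.2 the range is empty

Fix: Write BETWEEN 5.2 AND 8.7

Corrected query:
SELECT id, title, rating FROM movies WHERE rating BETWEEN 5.2 AND 8.7

Result:
id | title | rating
---+-------+-------
2  | Dune  | 5.7   
3  | It    | 7.7   
8  | Shrek | 6.2   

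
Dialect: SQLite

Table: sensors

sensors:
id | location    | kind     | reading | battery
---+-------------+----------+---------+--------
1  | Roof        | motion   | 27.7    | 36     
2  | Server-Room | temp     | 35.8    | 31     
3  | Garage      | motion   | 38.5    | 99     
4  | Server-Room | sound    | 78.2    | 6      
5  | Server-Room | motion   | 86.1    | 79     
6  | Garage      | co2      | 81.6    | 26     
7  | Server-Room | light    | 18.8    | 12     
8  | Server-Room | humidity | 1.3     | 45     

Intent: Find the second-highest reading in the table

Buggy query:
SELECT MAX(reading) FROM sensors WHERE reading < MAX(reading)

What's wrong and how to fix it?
Bug: MAX(reading) on the right of the comparison is an aggregate-in-WHERE error

Fix: Compute the overall MAX in a subquery, then take MAX of rows below it

Corrected query:
SELECT MAX(reading) FROM sensors WHERE reading < (SELECT MAX(reading) FROM sensors)

Result:
MAX(reading)
------------
81.6        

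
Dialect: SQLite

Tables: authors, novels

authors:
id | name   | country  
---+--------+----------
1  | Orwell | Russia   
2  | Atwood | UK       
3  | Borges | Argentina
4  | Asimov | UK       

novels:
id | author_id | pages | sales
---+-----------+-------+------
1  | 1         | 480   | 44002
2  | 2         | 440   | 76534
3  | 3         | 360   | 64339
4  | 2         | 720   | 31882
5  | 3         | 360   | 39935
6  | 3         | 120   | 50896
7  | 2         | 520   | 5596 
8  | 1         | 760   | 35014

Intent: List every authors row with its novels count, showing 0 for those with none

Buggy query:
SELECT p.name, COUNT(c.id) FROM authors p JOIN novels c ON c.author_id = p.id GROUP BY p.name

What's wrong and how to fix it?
Bug: An inner join excludes parents with zero children

Fix: Switch to LEFT JOIN to retain unmatched parent rows

Corrected query:
SELECT p.name, COUNT(c.id) FROM authors p LEFT JOIN novels c ON c.author_id = p.id GROUP BY p.name

Result:
name   | COUNT(c.id)
-------+------------
Asimov | 0          
Atwood | 3          
Borges | 3          
Orwell | 2          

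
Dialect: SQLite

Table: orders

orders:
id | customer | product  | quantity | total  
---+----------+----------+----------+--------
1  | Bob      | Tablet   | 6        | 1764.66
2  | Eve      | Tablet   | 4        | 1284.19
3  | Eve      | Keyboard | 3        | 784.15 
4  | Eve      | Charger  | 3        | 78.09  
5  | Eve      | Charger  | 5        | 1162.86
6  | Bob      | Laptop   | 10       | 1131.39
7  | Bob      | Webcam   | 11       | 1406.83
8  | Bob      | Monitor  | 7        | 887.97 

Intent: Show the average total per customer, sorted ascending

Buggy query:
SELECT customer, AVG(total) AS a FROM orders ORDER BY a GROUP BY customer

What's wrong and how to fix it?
Bug: GROUP BY must precede ORDER BY

Fix: Move ORDER BY to the end, after GROUP BY

Corrected query:
SELECT customer, AVG(total) AS a FROM orders GROUP BY customer ORDER BY a

Result:
customer | a        
---------+----------
Eve      | 827.3225 
Bob      | 1297.7125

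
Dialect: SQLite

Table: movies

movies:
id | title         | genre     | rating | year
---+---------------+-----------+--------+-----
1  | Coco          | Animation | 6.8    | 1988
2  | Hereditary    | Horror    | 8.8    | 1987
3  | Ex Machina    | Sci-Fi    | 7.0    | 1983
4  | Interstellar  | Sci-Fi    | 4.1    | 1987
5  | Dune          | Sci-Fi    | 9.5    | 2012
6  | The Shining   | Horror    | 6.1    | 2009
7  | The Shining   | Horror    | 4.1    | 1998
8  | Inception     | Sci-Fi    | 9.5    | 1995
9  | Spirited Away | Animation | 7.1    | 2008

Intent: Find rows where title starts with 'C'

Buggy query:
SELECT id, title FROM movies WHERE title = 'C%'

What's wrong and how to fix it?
Bug: '=' compares the literal string including the % character; pattern matching needs LIKE

Fix: Use LIKE for wildcard pattern matching

Corrected query:
SELECT id, title FROM movies WHERE title LIKE 'C%'

Result:
id | title
---+------
1  | Coco 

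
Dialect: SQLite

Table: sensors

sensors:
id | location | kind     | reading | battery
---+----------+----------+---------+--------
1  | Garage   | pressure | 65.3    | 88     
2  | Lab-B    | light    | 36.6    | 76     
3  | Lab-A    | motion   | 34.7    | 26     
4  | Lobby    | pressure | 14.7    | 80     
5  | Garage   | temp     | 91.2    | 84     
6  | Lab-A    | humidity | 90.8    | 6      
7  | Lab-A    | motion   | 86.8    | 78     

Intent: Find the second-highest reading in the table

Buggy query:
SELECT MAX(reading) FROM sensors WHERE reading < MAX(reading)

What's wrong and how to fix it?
Bug: MAX(reading) on the right of the comparison is an aggregate-in-WHERE error

Fix: Compute the overall MAX in a subquery, then take MAX of rows below it

Corrected query:
SELECT MAX(reading) FROM sensors WHERE reading < (SELECT MAX(reading) FROM sensors)

Result:
MAX(reading)
------------
90.8        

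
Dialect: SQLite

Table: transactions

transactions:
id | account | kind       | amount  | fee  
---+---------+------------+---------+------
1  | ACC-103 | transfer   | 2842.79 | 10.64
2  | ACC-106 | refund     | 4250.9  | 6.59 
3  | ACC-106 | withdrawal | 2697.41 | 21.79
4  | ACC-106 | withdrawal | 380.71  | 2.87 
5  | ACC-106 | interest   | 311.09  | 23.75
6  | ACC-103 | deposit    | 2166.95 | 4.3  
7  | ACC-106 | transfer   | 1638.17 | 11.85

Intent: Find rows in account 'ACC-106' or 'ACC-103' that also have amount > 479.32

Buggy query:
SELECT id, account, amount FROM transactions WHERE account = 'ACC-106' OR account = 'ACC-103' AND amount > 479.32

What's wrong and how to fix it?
Bug: Without parentheses, AND is evaluated before OR, so the amount filter only applies to the 'ACC-103' branch

Fix: Add parentheses around the OR so the AND applies to both alternatives

Corrected query:
SELECT id, account, amount FROM transactions WHERE (account = 'ACC-106' OR account = 'ACC-103') AND amount > 479.32

Result:
id | account | amount 
---+---------+--------
1  | ACC-103 | 2842.79
2  | ACC-106 | 4250.9 
3  | ACC-106 | 2697.41
6  | ACC-103 | 2166.95
7  | ACC-106 | 1638.17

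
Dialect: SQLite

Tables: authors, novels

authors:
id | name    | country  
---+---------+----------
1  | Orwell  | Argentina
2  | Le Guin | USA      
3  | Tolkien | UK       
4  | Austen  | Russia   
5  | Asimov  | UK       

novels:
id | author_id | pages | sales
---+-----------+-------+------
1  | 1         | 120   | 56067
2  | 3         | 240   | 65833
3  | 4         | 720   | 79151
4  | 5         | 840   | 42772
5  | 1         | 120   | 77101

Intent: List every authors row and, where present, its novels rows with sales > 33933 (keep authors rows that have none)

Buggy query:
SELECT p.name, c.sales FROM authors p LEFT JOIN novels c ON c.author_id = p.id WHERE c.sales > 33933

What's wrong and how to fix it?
Bug: A WHERE condition on the right-hand table after LEFT JOIN drops unmatched parents

Fix: Move the right-table condition into the ON clause so unmatched parents are kept

Corrected query:
SELECT p.name, c.sales FROM authors p LEFT JOIN novels c ON c.author_id = p.id AND c.sales > 33933

Result:
name    | sales
--------+------
Orwell  | 56067
Orwell  | 77101
Le Guin | NULL 
Tolkien | 65833
Austen  | 79151
Asimov  | 42772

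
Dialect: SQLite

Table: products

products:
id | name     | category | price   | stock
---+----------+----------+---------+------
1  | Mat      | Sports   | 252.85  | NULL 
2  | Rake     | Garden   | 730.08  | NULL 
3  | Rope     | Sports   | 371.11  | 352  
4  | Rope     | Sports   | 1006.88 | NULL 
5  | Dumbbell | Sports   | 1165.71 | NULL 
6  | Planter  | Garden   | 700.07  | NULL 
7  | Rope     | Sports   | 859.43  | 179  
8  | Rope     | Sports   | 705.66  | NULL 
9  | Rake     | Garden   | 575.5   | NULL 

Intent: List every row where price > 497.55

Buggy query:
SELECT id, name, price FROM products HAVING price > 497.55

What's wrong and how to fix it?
Bug: This is a non-aggregate query (no GROUP BY, no aggregates), so in SQLite the HAVING clause is invalid here; a row-level condition belongs in WHERE

Fix: Replace HAVING with WHERE since the condition applies to individual rows

Corrected query:
SELECT id, name, price FROM products WHERE price > 497.55

Result:
id | name     | price  
---+----------+--------
2  | Rake     | 730.08 
4  | Rope     | 1006.88
5  | Dumbbell | 1165.71
6  | Planter  | 700.07 
7  | Rope     | 859.43 
8  | Rope     | 705.66 
9  | Rake     | 575.5  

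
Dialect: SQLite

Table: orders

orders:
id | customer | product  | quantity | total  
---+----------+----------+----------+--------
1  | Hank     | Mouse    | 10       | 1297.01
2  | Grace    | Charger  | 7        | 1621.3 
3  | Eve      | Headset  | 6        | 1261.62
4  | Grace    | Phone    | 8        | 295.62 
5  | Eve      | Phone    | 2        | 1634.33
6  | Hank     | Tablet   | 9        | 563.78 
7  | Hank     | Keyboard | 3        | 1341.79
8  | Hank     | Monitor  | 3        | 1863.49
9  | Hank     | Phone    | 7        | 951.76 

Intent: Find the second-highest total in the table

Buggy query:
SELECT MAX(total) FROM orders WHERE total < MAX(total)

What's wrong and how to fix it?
Bug: The inner MAX is an aggregate inside WHERE, which is not allowed

Fix: Put the inner MAX in a scalar subquery

Corrected query:
SELECT MAX(total) FROM orders WHERE total < (SELECT MAX(total) FROM orders)

Result:
MAX(total)
----------
1634.33   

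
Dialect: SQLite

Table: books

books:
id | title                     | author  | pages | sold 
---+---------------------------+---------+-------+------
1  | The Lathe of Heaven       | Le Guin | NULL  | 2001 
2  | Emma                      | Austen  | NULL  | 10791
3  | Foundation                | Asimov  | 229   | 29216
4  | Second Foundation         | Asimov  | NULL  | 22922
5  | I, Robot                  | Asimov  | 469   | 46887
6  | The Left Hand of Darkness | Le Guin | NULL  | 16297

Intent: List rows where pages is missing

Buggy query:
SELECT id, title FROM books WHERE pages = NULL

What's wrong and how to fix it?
Bug: '= NULL' is always unknown in SQL three-valued logic, so no rows match

Fix: Use IS NULL to test for NULL

Corrected query:
SELECT id, title FROM books WHERE pages IS NULL

Result:
id | title                    
---+--------------------------
1  | The Lathe of Heaven      
2  | Emma                     
4  | Second Foundation        
6  | The Left Hand of Darkness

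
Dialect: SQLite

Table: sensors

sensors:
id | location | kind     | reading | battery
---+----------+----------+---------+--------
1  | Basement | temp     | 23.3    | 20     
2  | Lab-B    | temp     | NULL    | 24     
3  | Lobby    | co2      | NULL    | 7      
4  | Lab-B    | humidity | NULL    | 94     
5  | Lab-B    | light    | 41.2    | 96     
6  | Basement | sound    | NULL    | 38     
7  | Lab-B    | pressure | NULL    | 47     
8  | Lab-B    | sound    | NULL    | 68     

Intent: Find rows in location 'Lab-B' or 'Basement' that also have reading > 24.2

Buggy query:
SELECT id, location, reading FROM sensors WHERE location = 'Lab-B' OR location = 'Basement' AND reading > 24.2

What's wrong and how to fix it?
Bug: Without parentheses, AND is evaluated before OR, so the reading filter only applies to the 'Basement' branch

Fix: Add parentheses around the OR so the AND applies to both alternatives

Corrected query:
SELECT id, location, reading FROM sensors WHERE (location = 'Lab-B' OR location = 'Basement') AND reading > 24.2

Result:
id | location | reading
---+----------+--------
5  | Lab-B    | 41.2   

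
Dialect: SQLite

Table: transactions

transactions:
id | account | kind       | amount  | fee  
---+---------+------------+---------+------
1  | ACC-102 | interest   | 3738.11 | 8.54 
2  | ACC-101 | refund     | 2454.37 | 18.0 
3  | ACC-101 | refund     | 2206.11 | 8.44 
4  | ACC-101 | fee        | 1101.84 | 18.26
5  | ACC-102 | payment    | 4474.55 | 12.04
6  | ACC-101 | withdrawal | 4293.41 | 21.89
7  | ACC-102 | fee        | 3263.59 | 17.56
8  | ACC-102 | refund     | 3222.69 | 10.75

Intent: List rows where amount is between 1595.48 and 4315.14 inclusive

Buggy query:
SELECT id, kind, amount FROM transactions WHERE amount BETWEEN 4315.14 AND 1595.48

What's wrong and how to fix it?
Bug: BETWEEN expects the lower bound first; with 4315.14 AND 1595.48 the range is empty

Fix: Write BETWEEN 1595.48 AND 4315.14

Corrected query:
SELECT id, kind, amount FROM transactions WHERE amount BETWEEN 1595.48 AND 4315.14

Result:
id | kind       | amount 
---+------------+--------
1  | interest   | 3738.11
2  | refund     | 2454.37
3  | refund     | 2206.11
6  | withdrawal | 4293.41
7  | fee        | 3263.59
8  | refund     | 3222.69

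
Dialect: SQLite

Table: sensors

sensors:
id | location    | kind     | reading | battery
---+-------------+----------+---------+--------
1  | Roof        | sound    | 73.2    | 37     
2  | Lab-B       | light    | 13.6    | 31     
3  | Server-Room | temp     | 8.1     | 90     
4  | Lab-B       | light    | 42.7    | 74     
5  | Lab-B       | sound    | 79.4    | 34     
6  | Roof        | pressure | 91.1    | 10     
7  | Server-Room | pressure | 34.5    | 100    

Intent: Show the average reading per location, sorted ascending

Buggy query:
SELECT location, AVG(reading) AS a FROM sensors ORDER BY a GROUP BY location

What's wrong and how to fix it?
Bug: ORDER BY appears before GROUP BY; SQL clause order requires GROUP BY first

Fix: Reorder: SELECT … FROM … GROUP BY … ORDER BY …

Corrected query:
SELECT location, AVG(reading) AS a FROM sensors GROUP BY location ORDER BY a

Result:
location    | a        
------------+----------
Server-Room | 21.3     
Lab-B       | 45.233333
Roof        | 82.15    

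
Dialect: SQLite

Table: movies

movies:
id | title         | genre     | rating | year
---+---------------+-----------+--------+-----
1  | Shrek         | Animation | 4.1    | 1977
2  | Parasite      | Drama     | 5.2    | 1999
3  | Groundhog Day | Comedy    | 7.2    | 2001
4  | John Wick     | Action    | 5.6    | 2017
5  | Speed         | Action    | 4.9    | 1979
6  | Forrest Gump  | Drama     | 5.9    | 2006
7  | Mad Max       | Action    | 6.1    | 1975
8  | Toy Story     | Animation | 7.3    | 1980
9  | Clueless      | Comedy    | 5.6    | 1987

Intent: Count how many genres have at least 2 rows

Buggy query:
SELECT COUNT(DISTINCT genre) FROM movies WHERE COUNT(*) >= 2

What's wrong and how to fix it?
Bug: COUNT(*) cannot appear in WHERE; the per-group count doesn't exist yet

Fix: Group first with HAVING COUNT(*) >= 2, then COUNT the resulting groups

Corrected query:
SELECT COUNT(*) FROM (SELECT genre FROM movies GROUP BY genre HAVING COUNT(*) >= 2)

Result:
COUNT(*)
--------
4       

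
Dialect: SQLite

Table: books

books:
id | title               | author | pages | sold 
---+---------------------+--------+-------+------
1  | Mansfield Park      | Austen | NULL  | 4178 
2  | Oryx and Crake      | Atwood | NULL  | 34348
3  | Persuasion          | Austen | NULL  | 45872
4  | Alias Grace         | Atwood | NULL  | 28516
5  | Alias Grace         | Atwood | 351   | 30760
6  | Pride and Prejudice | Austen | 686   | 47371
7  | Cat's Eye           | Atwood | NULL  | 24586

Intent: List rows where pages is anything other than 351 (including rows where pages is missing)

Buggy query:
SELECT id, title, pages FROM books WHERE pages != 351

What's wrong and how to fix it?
Bug: Inequality against NULL is unknown, not true; rows with NULL are dropped

Fix: Handle NULL separately with IS NULL alongside the inequality

Corrected query:
SELECT id, title, pages FROM books WHERE pages != 351 OR pages IS NULL

Result:
id | title               | pages
---+---------------------+------
1  | Mansfield Park      | NULL 
2  | Oryx and Crake      | NULL 
3  | Persuasion          | NULL 
4  | Alias Grace         | NULL 
6  | Pride and Prejudice | 686  
7  | Cat's Eye           | NULL 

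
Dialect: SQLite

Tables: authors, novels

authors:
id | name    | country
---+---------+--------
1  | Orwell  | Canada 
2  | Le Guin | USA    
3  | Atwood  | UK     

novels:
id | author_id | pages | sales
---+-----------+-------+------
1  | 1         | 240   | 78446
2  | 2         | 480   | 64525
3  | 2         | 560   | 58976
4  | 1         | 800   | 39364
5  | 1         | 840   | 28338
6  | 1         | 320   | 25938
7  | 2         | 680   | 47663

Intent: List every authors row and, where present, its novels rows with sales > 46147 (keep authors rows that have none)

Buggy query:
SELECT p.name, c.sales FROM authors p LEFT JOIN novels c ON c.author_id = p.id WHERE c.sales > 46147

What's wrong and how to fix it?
Bug: A WHERE condition on the right-hand table after LEFT JOIN drops unmatched parents

Fix: Put 'c.sales > 46147' in the JOIN's ON clause instead of WHERE

Corrected query:
SELECT p.name, c.sales FROM authors p LEFT JOIN novels c ON c.author_id = p.id AND c.sales > 46147

Result:
name    | sales
--------+------
Orwell  | 78446
Le Guin | 47663
Le Guin | 58976
Le Guin | 64525
Atwood  | NULL 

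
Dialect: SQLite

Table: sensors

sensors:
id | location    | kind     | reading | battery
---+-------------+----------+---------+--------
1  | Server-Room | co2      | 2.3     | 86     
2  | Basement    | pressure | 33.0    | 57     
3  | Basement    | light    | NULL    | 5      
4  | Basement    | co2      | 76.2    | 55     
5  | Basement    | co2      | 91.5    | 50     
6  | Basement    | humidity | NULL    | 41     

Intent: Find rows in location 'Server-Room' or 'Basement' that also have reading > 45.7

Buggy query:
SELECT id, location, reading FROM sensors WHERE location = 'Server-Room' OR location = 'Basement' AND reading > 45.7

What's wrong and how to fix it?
Bug: AND binds tighter than OR, so this parses as location = 'Server-Room' OR (location = 'Basement' AND reading > 45.7)

Fix: Group the OR with parentheses (or use IN), then AND the threshold

Corrected query:
SELECT id, location, reading FROM sensors WHERE (location = 'Server-Room' OR location = 'Basement') AND reading > 45.7

Result:
id | location | reading
---+----------+--------
4  | Basement | 76.2   
5  | Basement | 91.5   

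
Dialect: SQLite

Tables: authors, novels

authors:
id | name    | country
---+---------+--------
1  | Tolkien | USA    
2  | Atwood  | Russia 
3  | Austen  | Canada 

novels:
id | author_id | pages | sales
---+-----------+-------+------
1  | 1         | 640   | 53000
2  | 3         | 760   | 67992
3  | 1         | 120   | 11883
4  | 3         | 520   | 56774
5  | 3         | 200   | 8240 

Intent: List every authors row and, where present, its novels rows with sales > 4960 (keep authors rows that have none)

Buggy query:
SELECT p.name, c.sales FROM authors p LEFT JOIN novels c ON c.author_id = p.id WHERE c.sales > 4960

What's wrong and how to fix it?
Bug: A WHERE condition on the right-hand table after LEFT JOIN drops unmatched parents

Fix: Move the right-table condition into the ON clause so unmatched parents are kept

Corrected query:
SELECT p.name, c.sales FROM authors p LEFT JOIN novels c ON c.author_id = p.id AND c.sales > 4960

Result:
name    | sales
--------+------
Tolkien | 11883
Tolkien | 53000
Atwood  | NULL 
Austen  | 8240 
Austen  | 56774
Austen  | 67992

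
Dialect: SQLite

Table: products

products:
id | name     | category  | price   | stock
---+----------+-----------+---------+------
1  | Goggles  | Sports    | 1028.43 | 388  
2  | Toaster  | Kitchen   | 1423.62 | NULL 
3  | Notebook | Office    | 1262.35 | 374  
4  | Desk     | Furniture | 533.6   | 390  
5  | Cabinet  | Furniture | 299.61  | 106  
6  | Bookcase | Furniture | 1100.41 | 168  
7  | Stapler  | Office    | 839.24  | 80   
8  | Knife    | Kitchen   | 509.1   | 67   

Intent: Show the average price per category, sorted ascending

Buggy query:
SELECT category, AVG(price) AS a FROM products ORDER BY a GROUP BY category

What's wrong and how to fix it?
Bug: GROUP BY must precede ORDER BY

Fix: Move ORDER BY to the end, after GROUP BY

Corrected query:
SELECT category, AVG(price) AS a FROM products GROUP BY category ORDER BY a

Result:
category  | a       
----------+---------
Furniture | 644.54  
Kitchen   | 966.36  
Sports    | 1028.43 
Office    | 1050.795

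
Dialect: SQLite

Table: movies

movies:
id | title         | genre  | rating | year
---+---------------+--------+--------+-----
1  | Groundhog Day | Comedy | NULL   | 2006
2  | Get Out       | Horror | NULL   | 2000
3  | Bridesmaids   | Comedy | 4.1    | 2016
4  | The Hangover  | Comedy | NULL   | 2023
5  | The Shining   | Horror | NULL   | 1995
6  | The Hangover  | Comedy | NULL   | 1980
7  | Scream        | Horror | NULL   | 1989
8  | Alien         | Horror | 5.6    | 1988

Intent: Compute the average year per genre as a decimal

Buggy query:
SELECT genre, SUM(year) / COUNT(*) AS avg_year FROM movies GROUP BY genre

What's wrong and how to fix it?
Bug: SUM(year) and COUNT(*) are both integers; the division truncates the fractional part

Fix: Multiply by 1.0 (or CAST to REAL) to force floating-point division

Corrected query:
SELECT genre, SUM(year) * 1.0 / COUNT(*) AS avg_year FROM movies GROUP BY genre

Result:
genre  | avg_year
-------+---------
Comedy | 2006.25 
Horror | 1993    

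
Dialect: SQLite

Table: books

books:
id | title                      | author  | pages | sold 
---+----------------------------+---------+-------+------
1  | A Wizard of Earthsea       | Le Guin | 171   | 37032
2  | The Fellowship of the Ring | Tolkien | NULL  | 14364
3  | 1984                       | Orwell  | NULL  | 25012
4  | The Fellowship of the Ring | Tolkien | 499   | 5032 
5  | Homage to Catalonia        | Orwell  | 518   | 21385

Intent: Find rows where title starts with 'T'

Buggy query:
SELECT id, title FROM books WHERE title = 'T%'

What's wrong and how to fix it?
Bug: '=' compares the literal string including the % character; pattern matching needs LIKE

Fix: Replace '=' with LIKE so 'T%' is treated as a pattern

Corrected query:
SELECT id, title FROM books WHERE title LIKE 'T%'

Result:
id | title                     
---+---------------------------
2  | The Fellowship of the Ring
4  | The Fellowship of the Ring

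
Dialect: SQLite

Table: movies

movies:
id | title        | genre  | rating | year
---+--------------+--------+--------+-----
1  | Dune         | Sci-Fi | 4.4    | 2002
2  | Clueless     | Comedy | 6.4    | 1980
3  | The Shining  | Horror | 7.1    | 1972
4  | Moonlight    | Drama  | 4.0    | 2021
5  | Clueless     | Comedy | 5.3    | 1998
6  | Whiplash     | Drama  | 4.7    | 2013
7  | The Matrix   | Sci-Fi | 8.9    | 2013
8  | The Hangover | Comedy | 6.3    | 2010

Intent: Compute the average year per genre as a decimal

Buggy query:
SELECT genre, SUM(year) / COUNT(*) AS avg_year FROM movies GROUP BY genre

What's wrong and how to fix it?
Bug: Both operands are integers, so '/' performs integer division and truncates

Fix: Cast one side to REAL so the division keeps the fractional part

Corrected query:
SELECT genre, SUM(year) * 1.0 / COUNT(*) AS avg_year FROM movies GROUP BY genre

Result:
genre  | avg_year
-------+---------
Comedy | 1996    
Drama  | 2017    
Horror | 1972    
Sci-Fi | 2007.5  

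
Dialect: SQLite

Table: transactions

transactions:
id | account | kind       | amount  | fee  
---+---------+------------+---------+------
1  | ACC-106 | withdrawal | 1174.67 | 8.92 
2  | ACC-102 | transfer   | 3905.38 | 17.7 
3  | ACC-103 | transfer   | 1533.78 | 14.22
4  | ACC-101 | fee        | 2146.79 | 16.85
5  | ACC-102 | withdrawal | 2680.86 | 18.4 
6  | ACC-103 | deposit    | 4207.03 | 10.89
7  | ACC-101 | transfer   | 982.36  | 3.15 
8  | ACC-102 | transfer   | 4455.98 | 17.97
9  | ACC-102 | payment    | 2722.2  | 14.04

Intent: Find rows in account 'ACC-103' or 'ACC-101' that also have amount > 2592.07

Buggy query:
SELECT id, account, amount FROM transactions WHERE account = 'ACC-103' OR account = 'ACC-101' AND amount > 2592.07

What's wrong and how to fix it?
Bug: AND binds tighter than OR, so this parses as account = 'ACC-103' OR (account = 'ACC-101' AND amount > 2592.07)

Fix: Group the OR with parentheses (or use IN), then AND the threshold

Corrected query:
SELECT id, account, amount FROM transactions WHERE (account = 'ACC-103' OR account = 'ACC-101') AND amount > 2592.07

Result:
id | account | amount 
---+---------+--------
6  | ACC-103 | 4207.03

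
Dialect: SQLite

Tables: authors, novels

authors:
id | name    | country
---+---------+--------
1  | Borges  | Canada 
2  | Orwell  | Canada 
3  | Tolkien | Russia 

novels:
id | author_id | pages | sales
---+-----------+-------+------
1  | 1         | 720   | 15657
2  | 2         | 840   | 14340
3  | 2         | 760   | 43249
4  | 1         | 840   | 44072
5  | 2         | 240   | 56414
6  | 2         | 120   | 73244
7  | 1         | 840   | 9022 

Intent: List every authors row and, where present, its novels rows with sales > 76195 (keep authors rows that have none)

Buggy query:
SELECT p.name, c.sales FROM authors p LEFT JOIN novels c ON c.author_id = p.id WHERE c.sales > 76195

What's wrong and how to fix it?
Bug: A WHERE condition on the right-hand table after LEFT JOIN drops unmatched parents

Fix: Move the right-table condition into the ON clause so unmatched parents are kept

Corrected query:
SELECT p.name, c.sales FROM authors p LEFT JOIN novels c ON c.author_id = p.id AND c.sales > 76195

Result:
name    | sales
--------+------
Borges  | NULL 
Orwell  | NULL 
Tolkien | NULL 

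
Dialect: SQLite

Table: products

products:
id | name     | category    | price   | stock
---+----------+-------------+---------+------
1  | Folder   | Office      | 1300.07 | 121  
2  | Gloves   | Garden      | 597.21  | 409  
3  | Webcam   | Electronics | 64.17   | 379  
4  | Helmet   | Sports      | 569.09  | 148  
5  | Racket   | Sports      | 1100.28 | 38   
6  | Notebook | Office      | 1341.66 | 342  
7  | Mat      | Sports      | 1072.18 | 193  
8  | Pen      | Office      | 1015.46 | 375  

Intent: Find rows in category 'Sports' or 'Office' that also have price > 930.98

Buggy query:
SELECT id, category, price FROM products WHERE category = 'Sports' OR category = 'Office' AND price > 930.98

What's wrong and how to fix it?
Bug: Without parentheses, AND is evaluated before OR, so the price filter only applies to the 'Office' branch

Fix: Add parentheses around the OR so the AND applies to both alternatives

Corrected query:
SELECT id, category, price FROM products WHERE (category = 'Sports' OR category = 'Office') AND price > 930.98

Result:
id | category | price  
---+----------+--------
1  | Office   | 1300.07
5  | Sports   | 1100.28
6  | Office   | 1341.66
7  | Sports   | 1072.18
8  | Office   | 1015.46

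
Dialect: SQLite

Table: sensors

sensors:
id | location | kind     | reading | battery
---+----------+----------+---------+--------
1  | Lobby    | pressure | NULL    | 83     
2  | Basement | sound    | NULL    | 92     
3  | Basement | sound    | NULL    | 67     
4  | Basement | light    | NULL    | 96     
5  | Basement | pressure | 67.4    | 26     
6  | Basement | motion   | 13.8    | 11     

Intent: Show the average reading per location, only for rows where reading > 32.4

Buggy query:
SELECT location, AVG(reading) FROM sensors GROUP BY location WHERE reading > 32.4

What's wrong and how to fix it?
Bug: WHERE cannot follow GROUP BY

Fix: Place WHERE between FROM and GROUP BY

Corrected query:
SELECT location, AVG(reading) FROM sensors WHERE reading > 32.4 GROUP BY location

Result:
location | AVG(reading)
---------+-------------
Basement | 67.4        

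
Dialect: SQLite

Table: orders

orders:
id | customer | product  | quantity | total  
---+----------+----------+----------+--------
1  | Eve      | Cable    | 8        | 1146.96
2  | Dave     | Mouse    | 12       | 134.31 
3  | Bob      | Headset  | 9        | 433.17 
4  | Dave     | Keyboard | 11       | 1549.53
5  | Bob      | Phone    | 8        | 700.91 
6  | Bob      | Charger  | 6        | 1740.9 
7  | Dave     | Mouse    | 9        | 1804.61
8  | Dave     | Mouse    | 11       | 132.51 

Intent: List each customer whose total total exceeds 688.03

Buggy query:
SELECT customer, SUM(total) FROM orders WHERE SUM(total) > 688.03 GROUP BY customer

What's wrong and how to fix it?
Bug: SUM(total) is an aggregate, but WHERE filters rows before aggregation

Fix: Use HAVING (which filters groups after aggregation) instead of WHERE

Corrected query:
SELECT customer, SUM(total) FROM orders GROUP BY customer HAVING SUM(total) > 688.03

Result:
customer | SUM(total)
---------+-----------
Bob      | 2874.98   
Dave     | 3620.96   
Eve      | 1146.96   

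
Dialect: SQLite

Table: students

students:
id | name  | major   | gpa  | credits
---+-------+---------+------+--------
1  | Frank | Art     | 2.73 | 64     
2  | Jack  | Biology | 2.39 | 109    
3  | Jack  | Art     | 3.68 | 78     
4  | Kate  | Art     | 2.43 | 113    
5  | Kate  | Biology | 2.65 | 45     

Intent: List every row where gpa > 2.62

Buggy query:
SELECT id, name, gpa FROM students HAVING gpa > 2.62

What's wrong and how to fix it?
Bug: This is a non-aggregate query (no GROUP BY, no aggregates), so in SQLite the HAVING clause is invalid here; a row-level condition belongs in WHERE

Fix: Replace HAVING with WHERE since the condition applies to individual rows

Corrected query:
SELECT id, name, gpa FROM students WHERE gpa > 2.62

Result:
id | name  | gpa 
---+-------+-----
1  | Frank | 2.73
3  | Jack  | 3.68
5  | Kate  | 2.65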